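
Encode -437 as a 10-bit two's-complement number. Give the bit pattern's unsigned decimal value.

437 in 10 bits: 0110110101
Invert: 1001001010
Add 1:  1001001011 = 587
(Check: 2^10 - 437 = 1024 - 437 = 587.)

587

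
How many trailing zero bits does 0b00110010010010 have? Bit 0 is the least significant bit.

0b00110010010010 = 110010010010
Trailing zeros: 1, so the lowest set bit is bit 1 (value 2).

1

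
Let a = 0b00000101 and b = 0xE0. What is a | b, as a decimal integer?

a = 00000101
0xE0 = 11100000
 OR → 11100101 = 229

229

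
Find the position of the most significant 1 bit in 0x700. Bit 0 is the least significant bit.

0x700 = 11100000000
The topmost 1 is at position 10 (since 2^10 = 1024 ≤ 1792 < 2048).

10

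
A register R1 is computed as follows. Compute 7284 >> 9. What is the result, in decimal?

7284 = 1110001110100
shift right by 9 → 0000000001110 = 14
(equivalently, floor(7284 / 512))

14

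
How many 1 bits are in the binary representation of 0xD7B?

9

0xD7B = 110101111011
Count the 1s: 1 + 1 + 1 + 1 + 1 + 1 + 1 + 1 + 1 = 9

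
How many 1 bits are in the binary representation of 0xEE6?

8

0xEE6 = 111011100110
Count the 1s: 1 + 1 + 1 + 1 + 1 + 1 + 1 + 1 = 8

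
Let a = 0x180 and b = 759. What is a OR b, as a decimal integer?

0x180 = 0110000000
759 = 1011110111
 OR → 1111110111 = 1015

1015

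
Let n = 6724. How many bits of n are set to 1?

5

6724 = 1101001000100
Count the 1s: 1 + 1 + 1 + 1 + 1 = 5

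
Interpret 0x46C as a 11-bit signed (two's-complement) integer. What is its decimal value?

-916

pattern = 10001101100 (MSB is 1 ⇒ negative)
Invert: 01110010011, add 1 → 01110010100 = 916, so the value is -916.
(Equivalently: 1132 - 2^11 = 1132 - 2048 = -916.)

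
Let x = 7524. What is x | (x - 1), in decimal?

x = 1110101100100 = 7524
x - 1 = 1110101100011
OR    = 1110101100111 = 7527
(x | (x - 1) sets all bits below the lowest set bit.)

7527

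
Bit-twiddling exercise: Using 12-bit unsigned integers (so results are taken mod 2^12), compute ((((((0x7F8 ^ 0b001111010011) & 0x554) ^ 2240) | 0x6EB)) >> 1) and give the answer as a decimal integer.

1909

0x7F8 = 011111111000
0b001111010011 = 001111010011
→ ^ → 010000101011 = 1067
0x554 = 010101010100
→ & → 010000000000 = 1024
2240 = 100011000000
→ ^ → 110011000000 = 3264
0x6EB = 011011101011
→ | → 111011101011 = 3819
→ >> 1 → 011101110101 = 1909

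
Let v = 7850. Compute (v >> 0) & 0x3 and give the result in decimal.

v = 01111010101010
Shift right by 0: 01111010101010
Mask low 2 bits: 10 = 2

2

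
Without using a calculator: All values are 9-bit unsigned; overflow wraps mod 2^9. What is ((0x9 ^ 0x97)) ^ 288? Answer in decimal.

0x9 = 000001001
0x97 = 010010111
→ ^ → 010011110 = 158
288 = 100100000
→ ^ → 110111110 = 446

446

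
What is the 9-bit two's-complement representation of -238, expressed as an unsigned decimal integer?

238 in 9 bits: 011101110
Invert: 100010001
Add 1:  100010010 = 274
(Check: 2^9 - 238 = 512 - 238 = 274.)

274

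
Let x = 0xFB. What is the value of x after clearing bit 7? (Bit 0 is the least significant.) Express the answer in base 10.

123

x = 011111011
bit 7 is currently 1; clear it via x & ~(1 << 7) = x & ~128
→ 001111011 = 123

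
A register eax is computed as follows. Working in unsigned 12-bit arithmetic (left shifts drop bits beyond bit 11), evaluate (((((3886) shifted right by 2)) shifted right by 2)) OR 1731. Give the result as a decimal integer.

1779

3886 = 111100101110
→ shifted right by 2 → 001111001011 = 971
→ shifted right by 2 → 000011110010 = 242
1731 = 011011000011
→ OR → 011011110011 = 1779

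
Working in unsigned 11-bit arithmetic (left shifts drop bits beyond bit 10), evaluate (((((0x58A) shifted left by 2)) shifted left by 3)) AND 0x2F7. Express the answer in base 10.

64

0x58A = 10110001010
→ shifted left by 2 (mod 2^11) → 11000101000 = 1576
→ shifted left by 3 (mod 2^11) → 00101000000 = 320
0x2F7 = 01011110111
→ AND → 00001000000 = 64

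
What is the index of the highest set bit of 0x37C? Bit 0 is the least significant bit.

0x37C = 1101111100
The topmost 1 is at position 9 (since 2^9 = 512 ≤ 892 < 1024).

9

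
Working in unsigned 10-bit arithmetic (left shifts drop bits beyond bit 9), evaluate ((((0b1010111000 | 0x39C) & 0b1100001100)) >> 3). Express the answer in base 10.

97

0b1010111000 = 1010111000
0x39C = 1110011100
→ | → 1110111100 = 956
0b1100001100 = 1100001100
→ & → 1100001100 = 780
→ >> 3 → 0001100001 = 97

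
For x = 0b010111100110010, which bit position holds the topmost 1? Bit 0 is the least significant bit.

13

0b010111100110010 = 10111100110010
The topmost 1 is at position 13 (since 2^13 = 8192 ≤ 12082 < 16384).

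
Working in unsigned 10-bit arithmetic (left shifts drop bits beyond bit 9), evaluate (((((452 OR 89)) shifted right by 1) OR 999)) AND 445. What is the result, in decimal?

429

452 = 0111000100
89 = 0001011001
→ OR → 0111011101 = 477
→ shifted right by 1 → 0011101110 = 238
999 = 1111100111
→ OR → 1111101111 = 1007
445 = 0110111101
→ AND → 0110101101 = 429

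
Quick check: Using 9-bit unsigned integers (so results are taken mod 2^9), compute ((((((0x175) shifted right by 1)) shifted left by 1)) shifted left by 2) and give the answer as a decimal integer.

464

0x175 = 101110101
→ shifted right by 1 → 010111010 = 186
→ shifted left by 1 (mod 2^9) → 101110100 = 372
→ shifted left by 2 (mod 2^9) → 111010000 = 464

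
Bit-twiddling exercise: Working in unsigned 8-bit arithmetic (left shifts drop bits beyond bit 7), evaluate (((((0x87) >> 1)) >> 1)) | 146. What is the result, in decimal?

179

0x87 = 10000111
→ >> 1 → 01000011 = 67
→ >> 1 → 00100001 = 33
146 = 10010010
→ | → 10110011 = 179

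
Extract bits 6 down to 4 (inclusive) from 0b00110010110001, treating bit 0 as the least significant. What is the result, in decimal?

3

v = 00110010110001
Shift right by 4: 0011001011
Mask low 3 bits: 011 = 3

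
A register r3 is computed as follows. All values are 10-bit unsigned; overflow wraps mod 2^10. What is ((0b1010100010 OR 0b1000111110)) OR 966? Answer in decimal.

1022

0b1010100010 = 1010100010
0b1000111110 = 1000111110
→ OR → 1010111110 = 702
966 = 1111000110
→ OR → 1111111110 = 1022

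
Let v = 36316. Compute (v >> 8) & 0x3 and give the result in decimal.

1

v = 1000110111011100
Shift right by 8: 10001101
Mask low 2 bits: 01 = 1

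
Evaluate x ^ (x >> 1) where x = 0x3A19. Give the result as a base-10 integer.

x = 11101000011001 = 14873
x>>1 = 01110100001100
XOR  = 10011100010101 = 10005
(x ^ (x >> 1) gives the standard binary-reflected Gray code of x.)

10005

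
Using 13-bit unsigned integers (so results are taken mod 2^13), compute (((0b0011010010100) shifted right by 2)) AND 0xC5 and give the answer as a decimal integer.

0b0011010010100 = 0011010010100
→ shifted right by 2 → 0000110100101 = 421
0xC5 = 0000011000101
→ AND → 0000010000101 = 133

133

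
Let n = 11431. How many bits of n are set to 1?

8

11431 = 10110010100111
Count the 1s: 1 + 1 + 1 + 1 + 1 + 1 + 1 + 1 = 8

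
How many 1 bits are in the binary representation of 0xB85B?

9

0xB85B = 1011100001011011
Count the 1s: 1 + 1 + 1 + 1 + 1 + 1 + 1 + 1 + 1 = 9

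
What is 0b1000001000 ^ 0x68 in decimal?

608

a = 1000001000
0x68 = 0001101000
XOR → 1001100000 = 608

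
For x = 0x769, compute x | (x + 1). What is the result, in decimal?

1899

x = 11101101001 = 1897
x + 1 = 11101101010
OR    = 11101101011 = 1899
(x | (x + 1) sets the lowest cleared bit.)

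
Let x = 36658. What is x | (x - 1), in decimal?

x = 1000111100110010 = 36658
x - 1 = 1000111100110001
OR    = 1000111100110011 = 36659
(x | (x - 1) sets all bits below the lowest set bit.)

36659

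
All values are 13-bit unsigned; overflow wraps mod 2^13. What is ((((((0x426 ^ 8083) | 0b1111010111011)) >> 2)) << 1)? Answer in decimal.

0x426 = 0010000100110
8083 = 1111110010011
→ ^ → 1101110110101 = 7093
0b1111010111011 = 1111010111011
→ | → 1111110111111 = 8127
→ >> 2 → 0011111101111 = 2031
→ << 1 (mod 2^13) → 0111111011110 = 4062

4062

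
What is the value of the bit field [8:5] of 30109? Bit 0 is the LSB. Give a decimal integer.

v = 111010110011101
Shift right by 5: 1110101100
Mask low 4 bits: 1100 = 12

12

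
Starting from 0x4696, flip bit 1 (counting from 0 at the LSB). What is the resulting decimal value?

18068

x = 100011010010110
bit 1 is currently 1; toggle it via x ^ (1 << 1) = x ^ 2
→ 100011010010100 = 18068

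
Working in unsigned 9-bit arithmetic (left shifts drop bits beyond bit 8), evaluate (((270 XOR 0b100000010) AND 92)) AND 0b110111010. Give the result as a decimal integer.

8

270 = 100001110
0b100000010 = 100000010
→ XOR → 000001100 = 12
92 = 001011100
→ AND → 000001100 = 12
0b110111010 = 110111010
→ AND → 000001000 = 8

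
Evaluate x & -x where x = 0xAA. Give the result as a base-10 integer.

x = 10101010 = 170
-x (two's complement) = …01010110
AND   = 00000010 = 2
(x & -x isolates the lowest set bit of x.)

2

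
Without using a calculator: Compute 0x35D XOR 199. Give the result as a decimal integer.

922

0x35D = 1101011101
199 = 0011000111
XOR → 1110011010 = 922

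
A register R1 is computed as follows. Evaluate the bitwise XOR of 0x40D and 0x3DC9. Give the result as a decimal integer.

0x40D = 00010000001101
0x3DC9 = 11110111001001
XOR → 11100111000100 = 14788

14788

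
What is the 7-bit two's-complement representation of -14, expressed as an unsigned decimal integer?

14 in 7 bits: 0001110
Invert: 1110001
Add 1:  1110010 = 114
(Check: 2^7 - 14 = 128 - 14 = 114.)

114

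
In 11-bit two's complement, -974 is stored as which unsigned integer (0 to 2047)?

1074

974 in 11 bits: 01111001110
Invert: 10000110001
Add 1:  10000110010 = 1074
(Check: 2^11 - 974 = 2048 - 974 = 1074.)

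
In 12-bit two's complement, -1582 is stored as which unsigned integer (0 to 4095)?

2514

1582 in 12 bits: 011000101110
Invert: 100111010001
Add 1:  100111010010 = 2514
(Check: 2^12 - 1582 = 4096 - 1582 = 2514.)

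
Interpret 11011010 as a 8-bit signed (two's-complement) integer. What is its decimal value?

-38

pattern = 11011010 (MSB is 1 ⇒ negative)
Invert: 00100101, add 1 → 00100110 = 38, so the value is -38.
(Equivalently: 218 - 2^8 = 218 - 256 = -38.)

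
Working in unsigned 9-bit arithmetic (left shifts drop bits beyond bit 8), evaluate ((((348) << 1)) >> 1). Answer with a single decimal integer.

348 = 101011100
→ << 1 (mod 2^9) → 010111000 = 184
→ >> 1 → 001011100 = 92

92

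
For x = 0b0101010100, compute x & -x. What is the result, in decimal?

x = 101010100 = 340
-x (two's complement) = …010101100
AND   = 000000100 = 4
(x & -x isolates the lowest set bit of x.)

4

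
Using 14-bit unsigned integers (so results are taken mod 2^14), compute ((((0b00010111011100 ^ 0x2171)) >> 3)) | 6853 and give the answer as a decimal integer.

7893

0b00010111011100 = 00010111011100
0x2171 = 10000101110001
→ ^ → 10010010101101 = 9389
→ >> 3 → 00010010010101 = 1173
6853 = 01101011000101
→ | → 01111011010101 = 7893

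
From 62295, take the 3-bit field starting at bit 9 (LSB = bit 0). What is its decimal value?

v = 1111001101010111
Shift right by 9: 1111001
Mask low 3 bits: 001 = 1

1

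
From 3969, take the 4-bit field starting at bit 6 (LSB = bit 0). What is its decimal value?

v = 111110000001
Shift right by 6: 111110
Mask low 4 bits: 1110 = 14

14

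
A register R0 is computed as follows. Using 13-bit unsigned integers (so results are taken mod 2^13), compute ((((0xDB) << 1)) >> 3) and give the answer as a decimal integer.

54

0xDB = 0000011011011
→ << 1 (mod 2^13) → 0000110110110 = 438
→ >> 3 → 0000000110110 = 54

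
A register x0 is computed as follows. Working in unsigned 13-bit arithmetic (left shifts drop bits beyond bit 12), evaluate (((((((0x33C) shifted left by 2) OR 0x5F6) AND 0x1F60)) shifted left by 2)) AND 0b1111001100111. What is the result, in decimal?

0x33C = 0001100111100
→ shifted left by 2 (mod 2^13) → 0110011110000 = 3312
0x5F6 = 0010111110110
→ OR → 0110111110110 = 3574
0x1F60 = 1111101100000
→ AND → 0110101100000 = 3424
→ shifted left by 2 (mod 2^13) → 1010110000000 = 5504
0b1111001100111 = 1111001100111
→ AND → 1010000000000 = 5120

5120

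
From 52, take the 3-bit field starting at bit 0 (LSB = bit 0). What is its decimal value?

v = 00000110100
Shift right by 0: 00000110100
Mask low 3 bits: 100 = 4

4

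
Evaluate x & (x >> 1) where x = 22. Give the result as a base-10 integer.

x = 10110 = 22
x>>1 = 01011
AND  = 00010 = 2
(x & (x >> 1) has a 1 wherever x has two consecutive 1 bits.)

2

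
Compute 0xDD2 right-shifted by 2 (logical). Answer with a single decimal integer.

0xDD2 = 110111010010
shift right by 2 → 001101110100 = 884
(equivalently, floor(3538 / 4))

884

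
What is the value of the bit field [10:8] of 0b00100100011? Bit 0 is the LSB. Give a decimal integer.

v = 00100100011
Shift right by 8: 001
Mask low 3 bits: 001 = 1

1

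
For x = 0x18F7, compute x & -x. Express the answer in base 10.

x = 1100011110111 = 6391
-x (two's complement) = …0011100001001
AND   = 0000000000001 = 1
(x & -x isolates the lowest set bit of x.)

1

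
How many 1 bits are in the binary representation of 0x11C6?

0x11C6 = 1000111000110
Count the 1s: 1 + 1 + 1 + 1 + 1 + 1 = 6

6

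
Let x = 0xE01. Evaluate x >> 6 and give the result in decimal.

0xE01 = 111000000001
shift right by 6 → 000000111000 = 56
(equivalently, floor(3585 / 64))

56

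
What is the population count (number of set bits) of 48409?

48409 = 1011110100011001
Count the 1s: 1 + 1 + 1 + 1 + 1 + 1 + 1 + 1 + 1 = 9

9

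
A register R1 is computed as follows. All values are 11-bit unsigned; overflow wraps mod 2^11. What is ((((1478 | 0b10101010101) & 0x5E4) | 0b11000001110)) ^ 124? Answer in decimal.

1970

1478 = 10111000110
0b10101010101 = 10101010101
→ | → 10111010111 = 1495
0x5E4 = 10111100100
→ & → 10111000100 = 1476
0b11000001110 = 11000001110
→ | → 11111001110 = 1998
124 = 00001111100
→ ^ → 11110110010 = 1970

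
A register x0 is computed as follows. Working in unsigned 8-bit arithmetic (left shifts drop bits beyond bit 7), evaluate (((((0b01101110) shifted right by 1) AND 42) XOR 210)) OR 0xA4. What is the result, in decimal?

0b01101110 = 01101110
→ shifted right by 1 → 00110111 = 55
42 = 00101010
→ AND → 00100010 = 34
210 = 11010010
→ XOR → 11110000 = 240
0xA4 = 10100100
→ OR → 11110100 = 244

244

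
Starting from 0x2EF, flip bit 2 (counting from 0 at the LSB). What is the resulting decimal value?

747

x = 01011101111
bit 2 is currently 1; toggle it via x ^ (1 << 2) = x ^ 4
→ 01011101011 = 747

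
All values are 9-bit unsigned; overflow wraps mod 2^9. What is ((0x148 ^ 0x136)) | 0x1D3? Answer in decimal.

0x148 = 101001000
0x136 = 100110110
→ ^ → 001111110 = 126
0x1D3 = 111010011
→ | → 111111111 = 511

511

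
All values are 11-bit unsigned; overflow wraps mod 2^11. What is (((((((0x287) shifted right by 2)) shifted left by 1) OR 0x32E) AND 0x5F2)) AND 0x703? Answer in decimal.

258

0x287 = 01010000111
→ shifted right by 2 → 00010100001 = 161
→ shifted left by 1 (mod 2^11) → 00101000010 = 322
0x32E = 01100101110
→ OR → 01101101110 = 878
0x5F2 = 10111110010
→ AND → 00101100010 = 354
0x703 = 11100000011
→ AND → 00100000010 = 258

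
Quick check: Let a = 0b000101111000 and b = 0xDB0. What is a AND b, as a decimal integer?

304

a = 000101111000
0xDB0 = 110110110000
AND → 000100110000 = 304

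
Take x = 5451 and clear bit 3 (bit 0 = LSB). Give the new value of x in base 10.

x = 01010101001011
bit 3 is currently 1; clear it via x & ~(1 << 3) = x & ~8
→ 01010101000011 = 5443

5443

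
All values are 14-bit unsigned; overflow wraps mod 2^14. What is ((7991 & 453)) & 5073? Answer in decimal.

257

7991 = 01111100110111
453 = 00000111000101
→ & → 00000100000101 = 261
5073 = 01001111010001
→ & → 00000100000001 = 257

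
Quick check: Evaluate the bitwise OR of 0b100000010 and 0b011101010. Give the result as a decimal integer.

a = 100000010
b = 011101010
 OR → 111101010 = 490

490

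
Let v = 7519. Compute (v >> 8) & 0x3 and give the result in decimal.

1

v = 001110101011111
Shift right by 8: 0011101
Mask low 2 bits: 01 = 1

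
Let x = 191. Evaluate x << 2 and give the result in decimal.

764

191 = 0010111111
shift left by 2 → 1011111100 = 764
(equivalently, 191 × 2^2 = 191 × 4)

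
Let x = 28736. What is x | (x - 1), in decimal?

28799

x = 111000001000000 = 28736
x - 1 = 111000000111111
OR    = 111000001111111 = 28799
(x | (x - 1) sets all bits below the lowest set bit.)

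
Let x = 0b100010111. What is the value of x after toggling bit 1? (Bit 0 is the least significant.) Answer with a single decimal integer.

x = 100010111
bit 1 is currently 1; toggle it via x ^ (1 << 1) = x ^ 2
→ 100010101 = 277

277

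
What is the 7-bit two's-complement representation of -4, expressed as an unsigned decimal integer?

4 in 7 bits: 0000100
Invert: 1111011
Add 1:  1111100 = 124
(Check: 2^7 - 4 = 128 - 4 = 124.)

124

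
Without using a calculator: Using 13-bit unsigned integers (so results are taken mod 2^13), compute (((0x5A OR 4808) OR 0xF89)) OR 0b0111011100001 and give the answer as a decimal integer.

0x5A = 0000001011010
4808 = 1001011001000
→ OR → 1001011011010 = 4826
0xF89 = 0111110001001
→ OR → 1111111011011 = 8155
0b0111011100001 = 0111011100001
→ OR → 1111111111011 = 8187

8187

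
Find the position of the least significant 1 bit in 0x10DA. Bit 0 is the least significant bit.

0x10DA = 1000011011010
Trailing zeros: 1, so the lowest set bit is bit 1 (value 2).

1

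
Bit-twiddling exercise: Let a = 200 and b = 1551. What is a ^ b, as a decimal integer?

200 = 00011001000
1551 = 11000001111
XOR → 11011000111 = 1735

1735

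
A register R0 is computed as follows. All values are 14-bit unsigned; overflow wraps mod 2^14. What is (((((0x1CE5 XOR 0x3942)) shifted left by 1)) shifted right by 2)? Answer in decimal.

723

0x1CE5 = 01110011100101
0x3942 = 11100101000010
→ XOR → 10010110100111 = 9639
→ shifted left by 1 (mod 2^14) → 00101101001110 = 2894
→ shifted right by 2 → 00001011010011 = 723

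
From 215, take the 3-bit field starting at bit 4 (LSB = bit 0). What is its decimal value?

v = 11010111
Shift right by 4: 1101
Mask low 3 bits: 101 = 5

5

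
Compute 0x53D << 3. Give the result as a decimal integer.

10728

0x53D = 00010100111101
shift left by 3 → 10100111101000 = 10728
(equivalently, 1341 × 2^3 = 1341 × 8)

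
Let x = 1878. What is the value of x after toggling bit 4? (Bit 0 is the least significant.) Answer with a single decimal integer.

1862

x = 11101010110
bit 4 is currently 1; toggle it via x ^ (1 << 4) = x ^ 16
→ 11101000110 = 1862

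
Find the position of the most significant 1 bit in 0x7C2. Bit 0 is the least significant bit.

0x7C2 = 11111000010
The topmost 1 is at position 10 (since 2^10 = 1024 ≤ 1986 < 2048).

10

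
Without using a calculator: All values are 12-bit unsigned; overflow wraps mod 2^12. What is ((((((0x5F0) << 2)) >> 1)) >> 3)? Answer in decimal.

124

0x5F0 = 010111110000
→ << 2 (mod 2^12) → 011111000000 = 1984
→ >> 1 → 001111100000 = 992
→ >> 3 → 000001111100 = 124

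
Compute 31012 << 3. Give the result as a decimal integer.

31012 = 000111100100100100
shift left by 3 → 111100100100100000 = 248096
(equivalently, 31012 × 2^3 = 31012 × 8)

248096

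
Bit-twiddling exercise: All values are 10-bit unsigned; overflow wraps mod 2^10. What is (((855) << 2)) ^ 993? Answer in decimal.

855 = 1101010111
→ << 2 (mod 2^10) → 0101011100 = 348
993 = 1111100001
→ ^ → 1010111101 = 701

701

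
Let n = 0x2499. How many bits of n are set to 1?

0x2499 = 10010010011001
Count the 1s: 1 + 1 + 1 + 1 + 1 + 1 = 6

6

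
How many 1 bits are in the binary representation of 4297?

4297 = 1000011001001
Count the 1s: 1 + 1 + 1 + 1 + 1 = 5

5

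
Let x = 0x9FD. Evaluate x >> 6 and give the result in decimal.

0x9FD = 100111111101
shift right by 6 → 000000100111 = 39
(equivalently, floor(2557 / 64))

39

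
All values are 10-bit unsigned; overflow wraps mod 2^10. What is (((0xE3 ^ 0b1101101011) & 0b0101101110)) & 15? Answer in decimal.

0xE3 = 0011100011
0b1101101011 = 1101101011
→ ^ → 1110001000 = 904
0b0101101110 = 0101101110
→ & → 0100001000 = 264
15 = 0000001111
→ & → 0000001000 = 8

8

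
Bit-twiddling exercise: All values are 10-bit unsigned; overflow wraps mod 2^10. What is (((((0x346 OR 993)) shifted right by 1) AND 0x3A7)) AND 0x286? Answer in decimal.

0x346 = 1101000110
993 = 1111100001
→ OR → 1111100111 = 999
→ shifted right by 1 → 0111110011 = 499
0x3A7 = 1110100111
→ AND → 0110100011 = 419
0x286 = 1010000110
→ AND → 0010000010 = 130

130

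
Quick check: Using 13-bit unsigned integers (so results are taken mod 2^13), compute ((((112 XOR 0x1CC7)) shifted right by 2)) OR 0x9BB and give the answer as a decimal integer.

112 = 0000001110000
0x1CC7 = 1110011000111
→ XOR → 1110010110111 = 7351
→ shifted right by 2 → 0011100101101 = 1837
0x9BB = 0100110111011
→ OR → 0111110111111 = 4031

4031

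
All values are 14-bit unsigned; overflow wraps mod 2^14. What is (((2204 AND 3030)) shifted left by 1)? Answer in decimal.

2204 = 00100010011100
3030 = 00101111010110
→ AND → 00100010010100 = 2196
→ shifted left by 1 (mod 2^14) → 01000100101000 = 4392

4392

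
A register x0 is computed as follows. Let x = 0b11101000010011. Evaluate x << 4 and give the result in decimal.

x = 000011101000010011
shift left by 4 → 111010000100110000 = 237872
(equivalently, 14867 × 2^4 = 14867 × 16)

237872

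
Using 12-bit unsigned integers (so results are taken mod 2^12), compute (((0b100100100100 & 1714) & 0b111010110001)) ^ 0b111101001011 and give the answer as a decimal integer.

3947

0b100100100100 = 100100100100
1714 = 011010110010
→ & → 000000100000 = 32
0b111010110001 = 111010110001
→ & → 000000100000 = 32
0b111101001011 = 111101001011
→ ^ → 111101101011 = 3947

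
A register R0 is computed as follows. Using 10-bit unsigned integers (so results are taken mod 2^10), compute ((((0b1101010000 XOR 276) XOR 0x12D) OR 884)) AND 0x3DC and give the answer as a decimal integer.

0b1101010000 = 1101010000
276 = 0100010100
→ XOR → 1001000100 = 580
0x12D = 0100101101
→ XOR → 1101101001 = 873
884 = 1101110100
→ OR → 1101111101 = 893
0x3DC = 1111011100
→ AND → 1101011100 = 860

860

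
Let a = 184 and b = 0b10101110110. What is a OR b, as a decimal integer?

1534

184 = 00010111000
b = 10101110110
 OR → 10111111110 = 1534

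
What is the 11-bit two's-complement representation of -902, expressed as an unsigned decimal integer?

1146

902 in 11 bits: 01110000110
Invert: 10001111001
Add 1:  10001111010 = 1146
(Check: 2^11 - 902 = 2048 - 902 = 1146.)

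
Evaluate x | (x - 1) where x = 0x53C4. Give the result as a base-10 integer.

21447

x = 101001111000100 = 21444
x - 1 = 101001111000011
OR    = 101001111000111 = 21447
(x | (x - 1) sets all bits below the lowest set bit.)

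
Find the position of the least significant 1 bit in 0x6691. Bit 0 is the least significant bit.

0

0x6691 = 110011010010001
Trailing zeros: 0, so the lowest set bit is bit 0 (value 1).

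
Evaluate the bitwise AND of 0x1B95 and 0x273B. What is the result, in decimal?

785

0x1B95 = 01101110010101
0x273B = 10011100111011
AND → 00001100010001 = 785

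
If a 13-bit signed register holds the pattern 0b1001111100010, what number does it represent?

pattern = 1001111100010 (MSB is 1 ⇒ negative)
Invert: 0110000011101, add 1 → 0110000011110 = 3102, so the value is -3102.
(Equivalently: 5090 - 2^13 = 5090 - 8192 = -3102.)

-3102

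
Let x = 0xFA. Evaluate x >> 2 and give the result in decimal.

0xFA = 11111010
shift right by 2 → 00111110 = 62
(equivalently, floor(250 / 4))

62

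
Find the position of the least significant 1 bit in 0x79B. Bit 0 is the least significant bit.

0x79B = 11110011011
Trailing zeros: 0, so the lowest set bit is bit 0 (value 1).

0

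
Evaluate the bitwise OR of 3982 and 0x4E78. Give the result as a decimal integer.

3982 = 000111110001110
0x4E78 = 100111001111000
 OR → 100111111111110 = 20478

20478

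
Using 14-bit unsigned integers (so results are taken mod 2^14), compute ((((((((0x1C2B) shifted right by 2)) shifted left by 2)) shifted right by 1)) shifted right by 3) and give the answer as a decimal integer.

0x1C2B = 01110000101011
→ shifted right by 2 → 00011100001010 = 1802
→ shifted left by 2 (mod 2^14) → 01110000101000 = 7208
→ shifted right by 1 → 00111000010100 = 3604
→ shifted right by 3 → 00000111000010 = 450

450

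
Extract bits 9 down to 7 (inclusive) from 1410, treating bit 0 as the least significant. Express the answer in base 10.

3

v = 0010110000010
Shift right by 7: 001011
Mask low 3 bits: 011 = 3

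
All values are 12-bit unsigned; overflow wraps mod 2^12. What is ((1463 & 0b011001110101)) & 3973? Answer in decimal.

1029

1463 = 010110110111
0b011001110101 = 011001110101
→ & → 010000110101 = 1077
3973 = 111110000101
→ & → 010000000101 = 1029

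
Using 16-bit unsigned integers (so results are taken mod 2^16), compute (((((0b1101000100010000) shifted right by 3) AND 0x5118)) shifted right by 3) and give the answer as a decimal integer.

512

0b1101000100010000 = 1101000100010000
→ shifted right by 3 → 0001101000100010 = 6690
0x5118 = 0101000100011000
→ AND → 0001000000000000 = 4096
→ shifted right by 3 → 0000001000000000 = 512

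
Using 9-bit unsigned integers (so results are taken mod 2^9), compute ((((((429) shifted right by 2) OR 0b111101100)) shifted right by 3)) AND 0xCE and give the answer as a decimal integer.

429 = 110101101
→ shifted right by 2 → 001101011 = 107
0b111101100 = 111101100
→ OR → 111101111 = 495
→ shifted right by 3 → 000111101 = 61
0xCE = 011001110
→ AND → 000001100 = 12

12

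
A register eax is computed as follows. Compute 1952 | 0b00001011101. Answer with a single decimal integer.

1952 = 11110100000
b = 00001011101
 OR → 11111111101 = 2045

2045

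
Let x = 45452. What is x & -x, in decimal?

x = 1011000110001100 = 45452
-x (two's complement) = …0100111001110100
AND   = 0000000000000100 = 4
(x & -x isolates the lowest set bit of x.)

4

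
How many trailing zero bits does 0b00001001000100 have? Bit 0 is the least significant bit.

2

0b00001001000100 = 1001000100
Trailing zeros: 2, so the lowest set bit is bit 2 (value 4).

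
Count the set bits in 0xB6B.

8

0xB6B = 101101101011
Count the 1s: 1 + 1 + 1 + 1 + 1 + 1 + 1 + 1 = 8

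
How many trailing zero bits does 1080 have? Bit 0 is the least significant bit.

3

1080 = 10000111000
Trailing zeros: 3, so the lowest set bit is bit 3 (value 8).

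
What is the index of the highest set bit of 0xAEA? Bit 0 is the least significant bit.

0xAEA = 101011101010
The topmost 1 is at position 11 (since 2^11 = 2048 ≤ 2794 < 4096).

11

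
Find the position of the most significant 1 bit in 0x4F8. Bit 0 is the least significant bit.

10

0x4F8 = 10011111000
The topmost 1 is at position 10 (since 2^10 = 1024 ≤ 1272 < 2048).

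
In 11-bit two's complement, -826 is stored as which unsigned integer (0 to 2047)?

1222

826 in 11 bits: 01100111010
Invert: 10011000101
Add 1:  10011000110 = 1222
(Check: 2^11 - 826 = 2048 - 826 = 1222.)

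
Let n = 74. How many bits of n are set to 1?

74 = 1001010
Count the 1s: 1 + 1 + 1 = 3

3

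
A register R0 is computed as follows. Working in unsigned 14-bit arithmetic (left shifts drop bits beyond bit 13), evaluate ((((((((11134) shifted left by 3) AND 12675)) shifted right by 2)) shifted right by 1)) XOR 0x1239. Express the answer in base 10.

4105

11134 = 10101101111110
→ shifted left by 3 (mod 2^14) → 01101111110000 = 7152
12675 = 11000110000011
→ AND → 01000110000000 = 4480
→ shifted right by 2 → 00010001100000 = 1120
→ shifted right by 1 → 00001000110000 = 560
0x1239 = 01001000111001
→ XOR → 01000000001001 = 4105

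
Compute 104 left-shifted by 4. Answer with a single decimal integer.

1664

104 = 00001101000
shift left by 4 → 11010000000 = 1664
(equivalently, 104 × 2^4 = 104 × 16)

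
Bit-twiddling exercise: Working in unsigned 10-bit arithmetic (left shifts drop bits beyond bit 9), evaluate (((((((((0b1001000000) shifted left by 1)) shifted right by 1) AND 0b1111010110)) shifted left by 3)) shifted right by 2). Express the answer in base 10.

0b1001000000 = 1001000000
→ shifted left by 1 (mod 2^10) → 0010000000 = 128
→ shifted right by 1 → 0001000000 = 64
0b1111010110 = 1111010110
→ AND → 0001000000 = 64
→ shifted left by 3 (mod 2^10) → 1000000000 = 512
→ shifted right by 2 → 0010000000 = 128

128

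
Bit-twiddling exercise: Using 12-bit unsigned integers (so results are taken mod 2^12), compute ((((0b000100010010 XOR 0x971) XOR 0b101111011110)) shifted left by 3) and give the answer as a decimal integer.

0b000100010010 = 000100010010
0x971 = 100101110001
→ XOR → 100001100011 = 2147
0b101111011110 = 101111011110
→ XOR → 001110111101 = 957
→ shifted left by 3 (mod 2^12) → 110111101000 = 3560

3560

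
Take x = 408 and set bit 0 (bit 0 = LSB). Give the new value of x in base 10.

x = 0110011000
bit 0 is currently 0; set it via x | (1 << 0) = x | 1
→ 0110011001 = 409

409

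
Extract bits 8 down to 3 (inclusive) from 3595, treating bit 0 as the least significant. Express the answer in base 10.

v = 0111000001011
Shift right by 3: 0111000001
Mask low 6 bits: 000001 = 1

1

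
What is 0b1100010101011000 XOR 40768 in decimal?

23064

a = 1100010101011000
40768 = 1001111101000000
XOR → 0101101000011000 = 23064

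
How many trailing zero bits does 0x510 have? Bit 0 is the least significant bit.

4

0x510 = 10100010000
Trailing zeros: 4, so the lowest set bit is bit 4 (value 16).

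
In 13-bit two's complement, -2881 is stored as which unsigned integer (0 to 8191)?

2881 in 13 bits: 0101101000001
Invert: 1010010111110
Add 1:  1010010111111 = 5311
(Check: 2^13 - 2881 = 8192 - 2881 = 5311.)

5311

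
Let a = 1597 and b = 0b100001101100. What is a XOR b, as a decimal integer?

3665

1597 = 011000111101
b = 100001101100
XOR → 111001010001 = 3665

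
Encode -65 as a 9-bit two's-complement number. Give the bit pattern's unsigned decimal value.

65 in 9 bits: 001000001
Invert: 110111110
Add 1:  110111111 = 447
(Check: 2^9 - 65 = 512 - 65 = 447.)

447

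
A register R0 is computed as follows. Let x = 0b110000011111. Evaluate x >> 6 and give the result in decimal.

48

x = 110000011111
shift right by 6 → 000000110000 = 48
(equivalently, floor(3103 / 64))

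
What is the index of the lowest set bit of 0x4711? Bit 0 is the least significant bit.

0x4711 = 100011100010001
Trailing zeros: 0, so the lowest set bit is bit 0 (value 1).

0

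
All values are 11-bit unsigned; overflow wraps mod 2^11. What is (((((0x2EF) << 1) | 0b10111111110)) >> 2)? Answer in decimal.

0x2EF = 01011101111
→ << 1 (mod 2^11) → 10111011110 = 1502
0b10111111110 = 10111111110
→ | → 10111111110 = 1534
→ >> 2 → 00101111111 = 383

383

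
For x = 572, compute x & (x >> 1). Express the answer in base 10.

x = 1000111100 = 572
x>>1 = 0100011110
AND  = 0000011100 = 28
(x & (x >> 1) has a 1 wherever x has two consecutive 1 bits.)

28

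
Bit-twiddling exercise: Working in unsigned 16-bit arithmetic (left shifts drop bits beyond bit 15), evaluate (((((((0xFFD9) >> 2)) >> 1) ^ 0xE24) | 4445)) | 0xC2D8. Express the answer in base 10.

54239

0xFFD9 = 1111111111011001
→ >> 2 → 0011111111110110 = 16374
→ >> 1 → 0001111111111011 = 8187
0xE24 = 0000111000100100
→ ^ → 0001000111011111 = 4575
4445 = 0001000101011101
→ | → 0001000111011111 = 4575
0xC2D8 = 1100001011011000
→ | → 1101001111011111 = 54239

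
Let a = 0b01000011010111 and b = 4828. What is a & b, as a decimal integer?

a = 1000011010111
4828 = 1001011011100
AND → 1000011010100 = 4308

4308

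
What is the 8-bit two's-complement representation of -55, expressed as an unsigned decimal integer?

55 in 8 bits: 00110111
Invert: 11001000
Add 1:  11001001 = 201
(Check: 2^8 - 55 = 256 - 55 = 201.)

201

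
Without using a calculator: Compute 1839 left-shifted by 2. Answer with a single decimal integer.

1839 = 0011100101111
shift left by 2 → 1110010111100 = 7356
(equivalently, 1839 × 2^2 = 1839 × 4)

7356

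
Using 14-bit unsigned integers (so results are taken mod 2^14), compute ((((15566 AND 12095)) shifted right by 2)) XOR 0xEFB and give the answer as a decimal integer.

1528

15566 = 11110011001110
12095 = 10111100111111
→ AND → 10110000001110 = 11278
→ shifted right by 2 → 00101100000011 = 2819
0xEFB = 00111011111011
→ XOR → 00010111111000 = 1528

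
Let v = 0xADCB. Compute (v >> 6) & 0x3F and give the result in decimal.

55

v = 1010110111001011
Shift right by 6: 1010110111
Mask low 6 bits: 110111 = 55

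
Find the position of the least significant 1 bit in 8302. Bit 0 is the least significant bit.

1

8302 = 10000001101110
Trailing zeros: 1, so the lowest set bit is bit 1 (value 2).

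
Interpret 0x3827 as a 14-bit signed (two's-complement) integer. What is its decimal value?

-2009

pattern = 11100000100111 (MSB is 1 ⇒ negative)
Invert: 00011111011000, add 1 → 00011111011001 = 2009, so the value is -2009.
(Equivalently: 14375 - 2^14 = 14375 - 16384 = -2009.)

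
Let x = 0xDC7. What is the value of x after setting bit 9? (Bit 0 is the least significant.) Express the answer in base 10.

x = 110111000111
bit 9 is currently 0; set it via x | (1 << 9) = x | 512
→ 111111000111 = 4039

4039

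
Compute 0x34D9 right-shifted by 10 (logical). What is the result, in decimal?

13

0x34D9 = 11010011011001
shift right by 10 → 00000000001101 = 13
(equivalently, floor(13529 / 1024))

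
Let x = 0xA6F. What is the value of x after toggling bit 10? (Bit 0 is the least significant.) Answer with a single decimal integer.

x = 0101001101111
bit 10 is currently 0; toggle it via x ^ (1 << 10) = x ^ 1024
→ 0111001101111 = 3695

3695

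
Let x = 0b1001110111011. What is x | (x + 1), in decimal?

x = 1001110111011 = 5051
x + 1 = 1001110111100
OR    = 1001110111111 = 5055
(x | (x + 1) sets the lowest cleared bit.)

5055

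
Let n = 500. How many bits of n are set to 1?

6

500 = 111110100
Count the 1s: 1 + 1 + 1 + 1 + 1 + 1 = 6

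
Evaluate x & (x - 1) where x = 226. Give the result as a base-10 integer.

x = 11100010 = 226
x - 1 = 11100001
AND   = 11100000 = 224
(x & (x - 1) clears the lowest set bit of x.)

224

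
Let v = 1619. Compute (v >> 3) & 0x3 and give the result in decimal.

2

v = 00011001010011
Shift right by 3: 00011001010
Mask low 2 bits: 10 = 2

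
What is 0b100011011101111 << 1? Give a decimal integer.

x = 0100011011101111
shift left by 1 → 1000110111011110 = 36318
(equivalently, 18159 × 2^1 = 18159 × 2)

36318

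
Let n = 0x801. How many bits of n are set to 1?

2

0x801 = 100000000001
Count the 1s: 1 + 1 = 2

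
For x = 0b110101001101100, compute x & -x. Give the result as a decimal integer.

x = 110101001101100 = 27244
-x (two's complement) = …001010110010100
AND   = 000000000000100 = 4
(x & -x isolates the lowest set bit of x.)

4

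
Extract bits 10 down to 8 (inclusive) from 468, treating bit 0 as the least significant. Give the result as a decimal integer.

1

v = 000111010100
Shift right by 8: 0001
Mask low 3 bits: 001 = 1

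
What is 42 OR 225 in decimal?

42 = 00101010
225 = 11100001
 OR → 11101011 = 235

235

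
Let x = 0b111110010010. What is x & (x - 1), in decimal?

3984

x = 111110010010 = 3986
x - 1 = 111110010001
AND   = 111110010000 = 3984
(x & (x - 1) clears the lowest set bit of x.)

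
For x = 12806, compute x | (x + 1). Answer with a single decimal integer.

x = 11001000000110 = 12806
x + 1 = 11001000000111
OR    = 11001000000111 = 12807
(x | (x + 1) sets the lowest cleared bit.)

12807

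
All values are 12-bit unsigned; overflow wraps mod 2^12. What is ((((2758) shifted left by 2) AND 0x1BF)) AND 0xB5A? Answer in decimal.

280

2758 = 101011000110
→ shifted left by 2 (mod 2^12) → 101100011000 = 2840
0x1BF = 000110111111
→ AND → 000100011000 = 280
0xB5A = 101101011010
→ AND → 000100011000 = 280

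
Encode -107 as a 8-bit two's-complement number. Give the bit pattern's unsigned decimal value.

107 in 8 bits: 01101011
Invert: 10010100
Add 1:  10010101 = 149
(Check: 2^8 - 107 = 256 - 107 = 149.)

149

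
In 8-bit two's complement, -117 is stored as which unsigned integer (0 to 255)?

117 in 8 bits: 01110101
Invert: 10001010
Add 1:  10001011 = 139
(Check: 2^8 - 117 = 256 - 117 = 139.)

139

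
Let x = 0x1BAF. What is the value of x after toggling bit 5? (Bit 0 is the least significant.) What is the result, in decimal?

x = 001101110101111
bit 5 is currently 1; toggle it via x ^ (1 << 5) = x ^ 32
→ 001101110001111 = 7055

7055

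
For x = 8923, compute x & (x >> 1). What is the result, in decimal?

x = 10001011011011 = 8923
x>>1 = 01000101101101
AND  = 00000001001001 = 73
(x & (x >> 1) has a 1 wherever x has two consecutive 1 bits.)

73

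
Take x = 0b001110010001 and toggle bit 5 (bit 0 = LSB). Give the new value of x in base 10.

945

x = 001110010001
bit 5 is currently 0; toggle it via x ^ (1 << 5) = x ^ 32
→ 001110110001 = 945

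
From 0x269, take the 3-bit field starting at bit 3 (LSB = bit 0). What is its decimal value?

v = 01001101001
Shift right by 3: 01001101
Mask low 3 bits: 101 = 5

5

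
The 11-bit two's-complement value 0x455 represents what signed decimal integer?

-939

pattern = 10001010101 (MSB is 1 ⇒ negative)
Invert: 01110101010, add 1 → 01110101011 = 939, so the value is -939.
(Equivalently: 1109 - 2^11 = 1109 - 2048 = -939.)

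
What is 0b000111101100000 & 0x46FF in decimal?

1632

a = 000111101100000
0x46FF = 100011011111111
AND → 000011001100000 = 1632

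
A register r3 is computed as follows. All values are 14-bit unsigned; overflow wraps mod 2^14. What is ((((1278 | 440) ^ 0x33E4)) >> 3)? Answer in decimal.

1278 = 00010011111110
440 = 00000110111000
→ | → 00010111111110 = 1534
0x33E4 = 11001111100100
→ ^ → 11011000011010 = 13850
→ >> 3 → 00011011000011 = 1731

1731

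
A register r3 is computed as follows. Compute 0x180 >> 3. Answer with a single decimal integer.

0x180 = 110000000
shift right by 3 → 000110000 = 48
(equivalently, floor(384 / 8))

48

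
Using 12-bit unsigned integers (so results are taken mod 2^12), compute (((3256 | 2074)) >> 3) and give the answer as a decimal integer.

407

3256 = 110010111000
2074 = 100000011010
→ | → 110010111010 = 3258
→ >> 3 → 000110010111 = 407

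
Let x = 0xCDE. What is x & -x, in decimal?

x = 110011011110 = 3294
-x (two's complement) = …001100100010
AND   = 000000000010 = 2
(x & -x isolates the lowest set bit of x.)

2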